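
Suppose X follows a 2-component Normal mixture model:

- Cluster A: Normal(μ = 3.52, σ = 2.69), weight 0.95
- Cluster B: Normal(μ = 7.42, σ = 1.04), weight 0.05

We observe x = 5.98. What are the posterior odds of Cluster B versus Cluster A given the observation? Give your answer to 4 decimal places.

0.0793

The posterior odds equal the prior odds times the likelihood ratio: (w_i/w_j)·(f_i(x)/f_j(x)).
Normal densities:
  L_A = (1/(2.69·√(2π)))·exp(−(5.98−3.52)²/(2·2.69²)) = 0.148306·exp(-0.41815) = 0.0976239
  L_B = (1/(1.04·√(2π)))·exp(−(5.98−7.42)²/(2·1.04²)) = 0.383598·exp(-0.95858) = 0.147086
0.00735429 / 0.0927427 ≈ 0.0793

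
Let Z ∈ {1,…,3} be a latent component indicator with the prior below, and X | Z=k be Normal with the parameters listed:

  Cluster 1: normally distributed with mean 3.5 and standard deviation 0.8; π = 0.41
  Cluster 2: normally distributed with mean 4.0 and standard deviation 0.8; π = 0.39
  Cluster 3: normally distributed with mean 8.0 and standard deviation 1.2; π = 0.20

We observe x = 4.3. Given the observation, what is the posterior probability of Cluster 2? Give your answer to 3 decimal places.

By Bayes' theorem, P(k | x) = π_k f_k(x) / Σ_j π_j f_j(x).
Component likelihoods at x = 4.3:
  p_1 = 0.302463
  p_2 = 0.464819
  p_3 = 0.0028663
Unnormalised posteriors:
  π_1·p_1 = 0.41 × 0.302463 = 0.12401
  π_2·p_2 = 0.39 × 0.464819 = 0.181279
  π_3·p_3 = 0.20 × 0.0028663 = 0.000573261
Normaliser: 0.12401 + 0.181279 + 0.000573261 = 0.305863
Responsibility of Cluster 2: 0.181279 / 0.305863 ≈ 0.593

0.593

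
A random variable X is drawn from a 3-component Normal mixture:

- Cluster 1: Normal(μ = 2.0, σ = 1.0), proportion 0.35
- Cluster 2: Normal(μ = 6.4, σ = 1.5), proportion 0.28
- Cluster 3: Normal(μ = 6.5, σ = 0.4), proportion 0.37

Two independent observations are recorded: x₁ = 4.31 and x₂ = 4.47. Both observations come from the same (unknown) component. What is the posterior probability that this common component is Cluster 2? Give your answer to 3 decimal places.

0.947

The responsibility of component k is π_k f_k(x) divided by Σ_j π_j f_j(x).
Since both observations come from the same component, the likelihood for component k is f_k(x₁)·f_k(x₂).
  p_1 = [(1/(1.0·√(2π)))·exp(−(4.31−2.0)²/(2·1.0²)) = 0.398942·exp(-2.66805) = 0.0276816] × [0.018885] = 0.000522766
  p_2 = [(1/(1.5·√(2π)))·exp(−(4.31−6.4)²/(2·1.5²)) = 0.265962·exp(-0.97069) = 0.100752] × [0.116233] = 0.0117107
  p_3 = [(1/(0.4·√(2π)))·exp(−(4.31−6.5)²/(2·0.4²)) = 0.997356·exp(-14.98781) = 3.08835e-07] × [2.54734e-06] = 7.86707e-13
Multiply by the mixture weights:
  π_1·p_1 = 0.35 × 0.000522766 = 0.000182968
  π_2·p_2 = 0.28 × 0.0117107 = 0.003279
  π_3·p_3 = 0.37 × 7.86707e-13 = 2.91082e-13
Denominator: 0.000182968 + 0.003279 + 2.91082e-13 = 0.00346197
So the posterior for Cluster 2 is 0.003279 / 0.00346197 ≈ 0.947.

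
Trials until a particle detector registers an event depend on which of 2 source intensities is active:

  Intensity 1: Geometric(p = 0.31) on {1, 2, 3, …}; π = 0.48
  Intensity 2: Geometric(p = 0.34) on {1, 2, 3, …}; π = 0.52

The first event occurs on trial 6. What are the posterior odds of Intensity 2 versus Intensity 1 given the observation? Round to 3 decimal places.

0.951

Since P(k|x) ∝ π_k f_k(x), the posterior odds are π_i f_i(x) / (π_j f_j(x)).
Geometric probabilities:
  p_1 = 0.31·(1−0.31)^5 = 0.31·0.156403 = 0.048485
  p_2 = 0.34·(1−0.34)^5 = 0.34·0.125233 = 0.0425793
Odds = (0.52/0.48) × (0.0425793/0.048485) = 1.08333 × 0.878196 ≈ 0.951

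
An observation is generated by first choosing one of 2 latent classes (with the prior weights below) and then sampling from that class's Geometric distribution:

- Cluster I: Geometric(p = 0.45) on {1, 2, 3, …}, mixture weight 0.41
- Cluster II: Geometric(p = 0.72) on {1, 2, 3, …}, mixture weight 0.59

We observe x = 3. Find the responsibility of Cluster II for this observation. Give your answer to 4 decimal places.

0.3737

P(component k | x) = π_k·f_k(x) / marginal(x), where marginal(x) = Σ_j π_j·f_j(x).
Evaluate each component's likelihood at the observed value:
  L_I = 0.136125
  L_II = 0.056448
Unnormalised posteriors:
  π_I·L_I = 0.41 × 0.136125 = 0.0558113
  π_II·L_II = 0.59 × 0.056448 = 0.0333043
Evidence: 0.0558113 + 0.0333043 = 0.0891156
P(Cluster II | x) = 0.0333043 / 0.0891156 ≈ 0.3737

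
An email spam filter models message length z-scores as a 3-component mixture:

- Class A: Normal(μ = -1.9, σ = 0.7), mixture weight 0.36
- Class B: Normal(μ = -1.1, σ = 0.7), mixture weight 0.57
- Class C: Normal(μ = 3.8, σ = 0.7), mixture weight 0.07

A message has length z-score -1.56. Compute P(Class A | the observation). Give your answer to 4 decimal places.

0.4106

By Bayes' theorem, P(k | x) = w_k f_k(x) / Σ_j w_j f_j(x).
Normal densities:
  L_A = (1/(0.7·√(2π)))·exp(−(-1.56−-1.9)²/(2·0.7²)) = 0.569918·exp(-0.11796) = 0.506504
  L_B = (1/(0.7·√(2π)))·exp(−(-1.56−-1.1)²/(2·0.7²)) = 0.569918·exp(-0.21592) = 0.45924
  L_C = (1/(0.7·√(2π)))·exp(−(-1.56−3.8)²/(2·0.7²)) = 0.569918·exp(-29.31592) = 1.05699e-13
Multiply by the mixture weights:
  w_A·L_A = 0.36 × 0.506504 = 0.182341
  w_B·L_B = 0.57 × 0.45924 = 0.261767
  w_C·L_C = 0.07 × 1.05699e-13 = 7.39892e-15
Marginal: 0.182341 + 0.261767 + 7.39892e-15 = 0.444108
Responsibility of Class A: 0.182341 / 0.444108 ≈ 0.4106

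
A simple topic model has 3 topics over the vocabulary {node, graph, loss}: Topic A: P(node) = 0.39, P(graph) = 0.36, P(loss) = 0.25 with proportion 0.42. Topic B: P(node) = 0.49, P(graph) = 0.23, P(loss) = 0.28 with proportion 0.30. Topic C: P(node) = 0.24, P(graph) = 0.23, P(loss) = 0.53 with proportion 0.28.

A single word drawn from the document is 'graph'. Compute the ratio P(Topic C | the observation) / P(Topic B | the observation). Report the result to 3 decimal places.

0.933

Posterior odds = (π_i f_i(x)) / (π_j f_j(x)); the normalising sum cancels.
Evaluate each component's likelihood at the observed value:
  f_A = P(graph | comp) = 0.36
  f_B = P(graph | comp) = 0.23
  f_C = P(graph | comp) = 0.23
Odds = (0.28/0.30) × (0.23/0.23) = 0.933333 × 1 ≈ 0.933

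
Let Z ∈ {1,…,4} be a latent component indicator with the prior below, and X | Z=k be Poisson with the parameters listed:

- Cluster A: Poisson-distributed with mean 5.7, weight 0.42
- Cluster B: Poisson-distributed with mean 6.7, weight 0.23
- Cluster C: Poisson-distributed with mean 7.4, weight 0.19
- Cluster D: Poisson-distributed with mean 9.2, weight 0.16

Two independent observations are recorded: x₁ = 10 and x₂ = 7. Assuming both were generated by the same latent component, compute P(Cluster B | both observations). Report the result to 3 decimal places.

Posterior ∝ prior × likelihood, so P(k | x) ∝ π_k f_k(x); normalise over all components.
Since both observations come from the same component, the likelihood for component k is f_k(x₁)·f_k(x₂).
  f_A = [0.0333816] × [0.129782] = 0.00433233
  f_B = [0.0618318] × [0.14802] = 0.00915234
  f_C = [0.0829421] × [0.147371] = 0.0122233
  f_D = [0.12095] × [0.111834] = 0.0135264
Unnormalised posteriors:
  π_A·f_A = 0.42 × 0.00433233 = 0.00181958
  π_B·f_B = 0.23 × 0.00915234 = 0.00210504
  π_C·f_C = 0.19 × 0.0122233 = 0.00232242
  π_D·f_D = 0.16 × 0.0135264 = 0.00216422
Normaliser: 0.00181958 + 0.00210504 + 0.00232242 + 0.00216422 = 0.00841126
Responsibility of Cluster B: 0.00210504 / 0.00841126 ≈ 0.250

0.250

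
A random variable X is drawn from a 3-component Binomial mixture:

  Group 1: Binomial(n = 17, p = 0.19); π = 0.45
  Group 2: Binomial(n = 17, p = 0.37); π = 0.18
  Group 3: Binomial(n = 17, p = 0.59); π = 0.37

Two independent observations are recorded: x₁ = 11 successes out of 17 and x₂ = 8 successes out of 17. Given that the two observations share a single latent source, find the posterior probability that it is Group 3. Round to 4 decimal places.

0.9586

By Bayes' theorem, P(k | x) = P(Z=k) f_k(x) / Σ_j P(Z=j) f_j(x).
Since both observations come from the same component, the likelihood for component k is f_k(x₁)·f_k(x₂).
  f_1 = [C(17,11)·0.19^11·0.81^6 = 12376·1.1649e-08·0.28243 = 4.07174e-05] × [0.00619696] = 2.52324e-07
  f_2 = [C(17,11)·0.37^11·0.63^6 = 12376·1.77918e-05·0.0625235 = 0.0137671] × [0.133495] = 0.00183783
  f_3 = [C(17,11)·0.59^11·0.41^6 = 12376·0.00301559·0.0047501 = 0.177278] × [0.116857] = 0.0207163
Unnormalised posteriors:
  P(Z=1)·f_1 = 0.45 × 2.52324e-07 = 1.13546e-07
  P(Z=2)·f_2 = 0.18 × 0.00183783 = 0.00033081
  P(Z=3)·f_3 = 0.37 × 0.0207163 = 0.00766502
Denominator: 1.13546e-07 + 0.00033081 + 0.00766502 = 0.00799594
P(Group 3 | x₁,x₂) ≈ 0.9586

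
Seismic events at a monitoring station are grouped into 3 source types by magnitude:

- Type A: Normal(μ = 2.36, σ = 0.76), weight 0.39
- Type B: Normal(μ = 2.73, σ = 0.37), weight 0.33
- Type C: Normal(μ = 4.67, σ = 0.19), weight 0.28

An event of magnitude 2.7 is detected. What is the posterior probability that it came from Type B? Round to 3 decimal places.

0.657

P(component k | x) = P(Z=k)·f_k(x) / marginal(x), where marginal(x) = Σ_j P(Z=j)·f_j(x).
Evaluate each component's likelihood at the observed value:
  L_A = (1/(0.76·√(2π)))·exp(−(2.7−2.36)²/(2·0.76²)) = 0.524924·exp(-0.10007) = 0.474938
  L_B = (1/(0.37·√(2π)))·exp(−(2.7−2.73)²/(2·0.37²)) = 1.078222·exp(-0.00329) = 1.07468
  L_C = (1/(0.19·√(2π)))·exp(−(2.7−4.67)²/(2·0.19²)) = 2.099696·exp(-53.75208) = 9.50442e-24
Unnormalised posteriors:
  P(Z=A)·L_A = 0.39 × 0.474938 = 0.185226
  P(Z=B)·L_B = 0.33 × 1.07468 = 0.354646
  P(Z=C)·L_C = 0.28 × 9.50442e-24 = 2.66124e-24
Denominator: 0.185226 + 0.354646 + 2.66124e-24 = 0.539872
So the posterior for Type B is 0.354646 / 0.539872 ≈ 0.657.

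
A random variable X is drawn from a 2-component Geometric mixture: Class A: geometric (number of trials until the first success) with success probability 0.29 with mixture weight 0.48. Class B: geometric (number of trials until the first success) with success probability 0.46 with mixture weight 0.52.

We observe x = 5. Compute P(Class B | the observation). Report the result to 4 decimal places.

0.3651

The responsibility of component k is w_k f_k(x) divided by Σ_j w_j f_j(x).
Evaluate each component's likelihood at the observed value:
  f_A = 0.29·(1−0.29)^4 = 0.29·0.254117 = 0.0736939
  f_B = 0.46·(1−0.46)^4 = 0.46·0.0850306 = 0.0391141
Unnormalised posteriors:
  w_A·f_A = 0.48 × 0.0736939 = 0.0353731
  w_B·f_B = 0.52 × 0.0391141 = 0.0203393
Marginal: 0.0353731 + 0.0203393 = 0.0557124
Responsibility of Class B: 0.0203393 / 0.0557124 ≈ 0.3651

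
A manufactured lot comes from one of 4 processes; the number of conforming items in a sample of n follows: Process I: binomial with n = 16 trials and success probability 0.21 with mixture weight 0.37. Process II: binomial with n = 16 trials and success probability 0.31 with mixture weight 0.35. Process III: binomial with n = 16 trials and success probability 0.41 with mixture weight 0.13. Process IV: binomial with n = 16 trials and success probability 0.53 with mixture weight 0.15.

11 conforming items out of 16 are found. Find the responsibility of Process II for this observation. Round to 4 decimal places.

0.0362

Posterior ∝ prior × likelihood, so P(k | x) ∝ P(Z=k) f_k(x); normalise over all components.
Evaluate each component's likelihood at the observed value:
  L_I = C(16,11)·0.21^11·0.79^5 = 4368·3.50278e-08·0.307706 = 4.70793e-05
  L_II = C(16,11)·0.31^11·0.69^5 = 4368·2.54085e-06·0.156403 = 0.00173583
  L_III = C(16,11)·0.41^11·0.59^5 = 4368·5.50329e-05·0.0714924 = 0.0171856
  L_IV = C(16,11)·0.53^11·0.47^5 = 4368·0.000926904·0.0229345 = 0.0928553
Unnormalised posteriors:
  P(Z=I)·L_I = 0.37 × 4.70793e-05 = 1.74194e-05
  P(Z=II)·L_II = 0.35 × 0.00173583 = 0.00060754
  P(Z=III)·L_III = 0.13 × 0.0171856 = 0.00223413
  P(Z=IV)·L_IV = 0.15 × 0.0928553 = 0.0139283
Marginal: 1.74194e-05 + 0.00060754 + 0.00223413 + 0.0139283 = 0.0167874
So the posterior for Process II is 0.00060754 / 0.0167874 ≈ 0.0362.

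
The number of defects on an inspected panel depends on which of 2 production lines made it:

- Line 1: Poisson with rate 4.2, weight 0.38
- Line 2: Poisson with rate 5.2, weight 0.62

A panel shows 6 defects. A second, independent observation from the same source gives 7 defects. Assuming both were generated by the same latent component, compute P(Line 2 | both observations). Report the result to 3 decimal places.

0.780

Apply Bayes' rule: the posterior for each component is proportional to its prior times its likelihood at x.
Since both observations come from the same component, the likelihood for component k is f_k(x₁)·f_k(x₂).
  p_1 = [0.114321] × [0.0685927] = 0.00784159
  p_2 = [0.15148] × [0.112528] = 0.0170458
Prior × likelihood for each component:
  π_1·p_1 = 0.38 × 0.00784159 = 0.0029798
  π_2·p_2 = 0.62 × 0.0170458 = 0.0105684
Marginal: 0.0029798 + 0.0105684 = 0.0135482
So the posterior for Line 2 is 0.0105684 / 0.0135482 ≈ 0.780.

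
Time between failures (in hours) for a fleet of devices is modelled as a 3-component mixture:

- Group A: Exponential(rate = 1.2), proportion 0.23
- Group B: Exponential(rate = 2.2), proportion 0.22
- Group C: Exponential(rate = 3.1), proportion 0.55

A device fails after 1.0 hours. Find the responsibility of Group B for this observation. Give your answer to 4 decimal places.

0.2511

The responsibility of component k is π_k f_k(x) divided by Σ_j π_j f_j(x).
Exponential densities:
  f_A = 0.361433
  f_B = 0.243767
  f_C = 0.139653
Prior × likelihood for each component:
  π_A·f_A = 0.23 × 0.361433 = 0.0831296
  π_B·f_B = 0.22 × 0.243767 = 0.0536287
  π_C·f_C = 0.55 × 0.139653 = 0.0768089
Sum: 0.0831296 + 0.0536287 + 0.0768089 = 0.213567
P(Group B | x) ≈ 0.2511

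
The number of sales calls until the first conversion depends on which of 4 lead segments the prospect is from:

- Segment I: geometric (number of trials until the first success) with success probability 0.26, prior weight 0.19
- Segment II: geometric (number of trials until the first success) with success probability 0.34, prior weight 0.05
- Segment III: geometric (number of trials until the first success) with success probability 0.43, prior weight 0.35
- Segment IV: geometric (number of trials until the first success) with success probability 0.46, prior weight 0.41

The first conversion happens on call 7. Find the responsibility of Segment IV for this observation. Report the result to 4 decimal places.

0.2416

Posterior ∝ prior × likelihood, so P(k | x) ∝ P(Z=k) f_k(x); normalise over all components.
Component likelihoods at x = 7:
  f_I = 0.26·(1−0.26)^6 = 0.26·0.164206 = 0.0426937
  f_II = 0.34·(1−0.34)^6 = 0.34·0.082654 = 0.0281023
  f_III = 0.43·(1−0.43)^6 = 0.43·0.0342964 = 0.0147475
  f_IV = 0.46·(1−0.46)^6 = 0.46·0.0247949 = 0.0114057
Prior × likelihood for each component:
  P(Z=I)·f_I = 0.19 × 0.0426937 = 0.0081118
  P(Z=II)·f_II = 0.05 × 0.0281023 = 0.00140512
  P(Z=III)·f_III = 0.35 × 0.0147475 = 0.00516162
  P(Z=IV)·f_IV = 0.41 × 0.0114057 = 0.00467632
Evidence: 0.0081118 + 0.00140512 + 0.00516162 + 0.00467632 = 0.0193549
So the posterior for Segment IV is 0.00467632 / 0.0193549 ≈ 0.2416.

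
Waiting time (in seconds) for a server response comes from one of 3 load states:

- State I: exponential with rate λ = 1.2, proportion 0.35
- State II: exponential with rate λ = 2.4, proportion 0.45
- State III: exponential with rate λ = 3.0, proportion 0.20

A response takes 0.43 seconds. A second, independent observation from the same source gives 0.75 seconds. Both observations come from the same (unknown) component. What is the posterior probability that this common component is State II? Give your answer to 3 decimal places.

0.467

The responsibility of component k is P(Z=k) f_k(x) divided by Σ_j P(Z=j) f_j(x).
Since both observations come from the same component, the likelihood for component k is f_k(x₁)·f_k(x₂).
  p_I = [1.2·e^(−1.2·0.43) = 1.2·e^(−0.5160) = 0.716284] × [0.487884] = 0.349463
  p_II = [2.4·e^(−2.4·0.43) = 2.4·e^(−1.0320) = 0.855105] × [0.396717] = 0.339235
  p_III = [3.0·e^(−3.0·0.43) = 3.0·e^(−1.2900) = 0.825812] × [0.316198] = 0.26112
Weight by the priors:
  P(Z=I)·p_I = 0.35 × 0.349463 = 0.122312
  P(Z=II)·p_II = 0.45 × 0.339235 = 0.152656
  P(Z=III)·p_III = 0.20 × 0.26112 = 0.052224
Normaliser: 0.122312 + 0.152656 + 0.052224 = 0.327192
P(State II | x₁,x₂) ≈ 0.467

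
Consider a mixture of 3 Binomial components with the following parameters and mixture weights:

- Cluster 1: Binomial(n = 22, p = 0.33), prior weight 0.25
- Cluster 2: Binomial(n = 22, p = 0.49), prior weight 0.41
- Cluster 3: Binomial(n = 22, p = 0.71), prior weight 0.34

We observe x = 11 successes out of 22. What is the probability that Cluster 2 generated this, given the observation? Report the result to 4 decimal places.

The responsibility of component k is π_k f_k(x) divided by Σ_j π_j f_j(x).
Evaluate each component's likelihood at the observed value:
  L_1 = 0.0435443
  L_2 = 0.16745
  L_3 = 0.0198918
Unnormalised posteriors:
  π_1·L_1 = 0.25 × 0.0435443 = 0.0108861
  π_2·L_2 = 0.41 × 0.16745 = 0.0686543
  π_3·L_3 = 0.34 × 0.0198918 = 0.00676323
Sum: 0.0108861 + 0.0686543 + 0.00676323 = 0.0863036
P(Cluster 2 | x) = 0.0686543 / 0.0863036 ≈ 0.7955

0.7955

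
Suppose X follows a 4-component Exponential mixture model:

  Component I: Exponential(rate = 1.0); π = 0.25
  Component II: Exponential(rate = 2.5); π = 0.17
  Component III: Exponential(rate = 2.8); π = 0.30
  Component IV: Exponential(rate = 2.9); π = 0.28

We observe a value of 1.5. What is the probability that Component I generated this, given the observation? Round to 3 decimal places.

0.628

Apply Bayes' rule: the posterior for each component is proportional to its prior times its likelihood at x.
Evaluate each component's likelihood at the observed value:
  p_I = 1.0·e^(−1.0·1.5) = 1.0·e^(−1.5000) = 0.22313
  p_II = 2.5·e^(−2.5·1.5) = 2.5·e^(−3.7500) = 0.0587944
  p_III = 2.8·e^(−2.8·1.5) = 2.8·e^(−4.2000) = 0.0419876
  p_IV = 2.9·e^(−2.9·1.5) = 2.9·e^(−4.3500) = 0.0374298
Weight by the priors:
  w_I·p_I = 0.25 × 0.22313 = 0.0557825
  w_II·p_II = 0.17 × 0.0587944 = 0.00999504
  w_III·p_III = 0.30 × 0.0419876 = 0.0125963
  w_IV·p_IV = 0.28 × 0.0374298 = 0.0104803
Normaliser: 0.0557825 + 0.00999504 + 0.0125963 + 0.0104803 = 0.0888542
Responsibility of Component I: 0.0557825 / 0.0888542 ≈ 0.628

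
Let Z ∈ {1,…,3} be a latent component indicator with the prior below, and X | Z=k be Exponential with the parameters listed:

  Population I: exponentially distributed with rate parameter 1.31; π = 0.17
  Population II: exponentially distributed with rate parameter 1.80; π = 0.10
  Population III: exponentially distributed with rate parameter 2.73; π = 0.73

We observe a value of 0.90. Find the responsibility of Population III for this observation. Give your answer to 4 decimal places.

Apply Bayes' rule: the posterior for each component is proportional to its prior times its likelihood at x.
Component likelihoods at x = 0.90:
  L_I = 0.402938
  L_II = 0.356218
  L_III = 0.233938
Prior × likelihood for each component:
  π_I·L_I = 0.17 × 0.402938 = 0.0684994
  π_II·L_II = 0.10 × 0.356218 = 0.0356218
  π_III·L_III = 0.73 × 0.233938 = 0.170775
Sum: 0.0684994 + 0.0356218 + 0.170775 = 0.274896
P(Population III | x) = 0.170775 / 0.274896 ≈ 0.6212

0.6212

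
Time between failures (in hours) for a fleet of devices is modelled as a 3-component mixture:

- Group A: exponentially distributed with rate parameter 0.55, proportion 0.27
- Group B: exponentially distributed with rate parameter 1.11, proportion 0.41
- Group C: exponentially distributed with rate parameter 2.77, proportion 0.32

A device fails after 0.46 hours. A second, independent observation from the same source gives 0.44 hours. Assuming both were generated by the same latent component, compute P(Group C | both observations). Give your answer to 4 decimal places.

0.4626

P(component k | x) = π_k·f_k(x) / marginal(x), where marginal(x) = Σ_j π_j·f_j(x).
Since both observations come from the same component, the likelihood for component k is f_k(x₁)·f_k(x₂).
  f_A = [0.55·e^(−0.55·0.46) = 0.55·e^(−0.2530) = 0.427057] × [0.431781] = 0.184395
  f_B = [1.11·e^(−1.11·0.46) = 1.11·e^(−0.5106) = 0.66615] × [0.681104] = 0.453718
  f_C = [2.77·e^(−2.77·0.46) = 2.77·e^(−1.2742) = 0.774643] × [0.818769] = 0.634254
Weight by the priors:
  π_A·f_A = 0.27 × 0.184395 = 0.0497867
  π_B·f_B = 0.41 × 0.453718 = 0.186024
  π_C·f_C = 0.32 × 0.634254 = 0.202961
Sum: 0.0497867 + 0.186024 + 0.202961 = 0.438772
P(Group C | data) ≈ 0.4626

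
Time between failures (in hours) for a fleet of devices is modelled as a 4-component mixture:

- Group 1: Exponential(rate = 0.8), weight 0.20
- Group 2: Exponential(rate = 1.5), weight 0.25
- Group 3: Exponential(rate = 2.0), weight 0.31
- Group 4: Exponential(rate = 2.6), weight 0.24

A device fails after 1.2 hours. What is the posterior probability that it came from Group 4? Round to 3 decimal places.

Posterior ∝ prior × likelihood, so P(k | x) ∝ w_k f_k(x); normalise over all components.
Evaluate each component's likelihood at the observed value:
  p_1 = 0.306314
  p_2 = 0.247948
  p_3 = 0.181436
  p_4 = 0.114809
Unnormalised posteriors:
  w_1·p_1 = 0.20 × 0.306314 = 0.0612629
  w_2·p_2 = 0.25 × 0.247948 = 0.0619871
  w_3·p_3 = 0.31 × 0.181436 = 0.0562451
  w_4·p_4 = 0.24 × 0.114809 = 0.0275541
Normaliser: 0.0612629 + 0.0619871 + 0.0562451 + 0.0275541 = 0.207049
P(Group 4 | x) = 0.0275541 / 0.207049 ≈ 0.133

0.133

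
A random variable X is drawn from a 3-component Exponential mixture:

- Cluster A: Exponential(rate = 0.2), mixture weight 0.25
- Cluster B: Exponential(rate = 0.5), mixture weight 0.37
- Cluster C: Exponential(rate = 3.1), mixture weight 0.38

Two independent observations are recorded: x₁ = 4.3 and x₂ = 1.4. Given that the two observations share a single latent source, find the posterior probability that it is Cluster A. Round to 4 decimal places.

The responsibility of component k is π_k f_k(x) divided by Σ_j π_j f_j(x).
Since both observations come from the same component, the likelihood for component k is f_k(x₁)·f_k(x₂).
  f_A = [0.2·e^(−0.2·4.3) = 0.2·e^(−0.8600) = 0.0846324] × [0.151157] = 0.0127928
  f_B = [0.5·e^(−0.5·4.3) = 0.5·e^(−2.1500) = 0.0582421] × [0.248293] = 0.0144611
  f_C = [3.1·e^(−3.1·4.3) = 3.1·e^(−13.3300) = 5.03751e-06] × [0.0404132] = 2.03582e-07
Multiply by the mixture weights:
  π_A·f_A = 0.25 × 0.0127928 = 0.00319819
  π_B·f_B = 0.37 × 0.0144611 = 0.0053506
  π_C·f_C = 0.38 × 2.03582e-07 = 7.73613e-08
Denominator: 0.00319819 + 0.0053506 + 7.73613e-08 = 0.00854887
P(Cluster A | x₁, x₂) ≈ 0.3741

0.3741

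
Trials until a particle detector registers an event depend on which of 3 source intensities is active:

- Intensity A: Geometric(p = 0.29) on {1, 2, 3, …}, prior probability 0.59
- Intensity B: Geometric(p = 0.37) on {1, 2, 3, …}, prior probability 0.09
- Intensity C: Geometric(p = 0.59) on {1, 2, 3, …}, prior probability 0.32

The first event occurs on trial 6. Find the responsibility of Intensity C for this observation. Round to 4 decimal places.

Apply Bayes' rule: the posterior for each component is proportional to its prior times its likelihood at x.
Component likelihoods at x = 6:
  p_A = 0.0523227
  p_B = 0.0367202
  p_C = 0.00683552
Unnormalised posteriors:
  P(Z=A)·p_A = 0.59 × 0.0523227 = 0.0308704
  P(Z=B)·p_B = 0.09 × 0.0367202 = 0.00330481
  P(Z=C)·p_C = 0.32 × 0.00683552 = 0.00218737
Evidence: 0.0308704 + 0.00330481 + 0.00218737 = 0.0363625
P(Intensity C | 6) ≈ 0.0602

0.0602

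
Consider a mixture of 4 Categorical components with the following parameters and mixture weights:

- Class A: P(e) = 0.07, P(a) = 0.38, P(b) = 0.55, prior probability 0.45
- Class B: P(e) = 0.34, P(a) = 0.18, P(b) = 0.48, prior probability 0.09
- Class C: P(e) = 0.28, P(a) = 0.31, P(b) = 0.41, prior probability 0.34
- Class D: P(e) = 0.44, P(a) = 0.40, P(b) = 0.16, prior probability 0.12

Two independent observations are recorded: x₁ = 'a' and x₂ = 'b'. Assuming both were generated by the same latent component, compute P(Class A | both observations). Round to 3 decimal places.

Apply Bayes' rule: the posterior for each component is proportional to its prior times its likelihood at x.
Since both observations come from the same component, the likelihood for component k is f_k(x₁)·f_k(x₂).
  L_A = [0.38] × [0.55] = 0.209
  L_B = [0.18] × [0.48] = 0.0864
  L_C = [0.31] × [0.41] = 0.1271
  L_D = [0.4] × [0.16] = 0.064
Multiply by the mixture weights:
  w_A·L_A = 0.45 × 0.209 = 0.09405
  w_B·L_B = 0.09 × 0.0864 = 0.007776
  w_C·L_C = 0.34 × 0.1271 = 0.043214
  w_D·L_D = 0.12 × 0.064 = 0.00768
Marginal: 0.09405 + 0.007776 + 0.043214 + 0.00768 = 0.15272
So the posterior for Class A is 0.09405 / 0.15272 ≈ 0.616.

0.616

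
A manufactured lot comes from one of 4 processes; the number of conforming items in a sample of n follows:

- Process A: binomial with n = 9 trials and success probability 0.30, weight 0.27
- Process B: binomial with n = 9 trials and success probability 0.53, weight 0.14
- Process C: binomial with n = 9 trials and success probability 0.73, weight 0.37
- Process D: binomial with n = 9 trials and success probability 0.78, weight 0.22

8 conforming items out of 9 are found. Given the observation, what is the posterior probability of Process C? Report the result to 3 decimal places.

0.533

By Bayes' theorem, P(k | x) = π_k f_k(x) / Σ_j π_j f_j(x).
Binomial probabilities:
  p_A = 0.000413343
  p_B = 0.0263358
  p_C = 0.19597
  p_D = 0.271283
Prior × likelihood for each component:
  π_A·p_A = 0.27 × 0.000413343 = 0.000111603
  π_B·p_B = 0.14 × 0.0263358 = 0.00368702
  π_C·p_C = 0.37 × 0.19597 = 0.0725088
  π_D·p_D = 0.22 × 0.271283 = 0.0596822
Sum: 0.000111603 + 0.00368702 + 0.0725088 + 0.0596822 = 0.13599
So the posterior for Process C is 0.0725088 / 0.13599 ≈ 0.533.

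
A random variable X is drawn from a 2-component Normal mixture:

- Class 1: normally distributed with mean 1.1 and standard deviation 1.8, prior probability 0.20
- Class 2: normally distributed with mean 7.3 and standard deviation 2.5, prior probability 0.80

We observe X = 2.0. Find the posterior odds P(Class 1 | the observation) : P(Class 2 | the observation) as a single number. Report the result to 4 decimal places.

The posterior odds equal the prior odds times the likelihood ratio: (π_i/π_j)·(f_i(x)/f_j(x)).
Component likelihoods at x = 2.0:
  L_1 = 0.195592
  L_2 = 0.0168664
0.0391184 / 0.0134932 ≈ 2.8991

2.8991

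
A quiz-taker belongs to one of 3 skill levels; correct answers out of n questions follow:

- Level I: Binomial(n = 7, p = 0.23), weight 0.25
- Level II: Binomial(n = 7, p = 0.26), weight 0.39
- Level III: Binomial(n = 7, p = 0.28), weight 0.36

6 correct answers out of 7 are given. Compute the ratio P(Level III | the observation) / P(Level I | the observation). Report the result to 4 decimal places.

4.3831

Posterior odds = (π_i f_i(x)) / (π_j f_j(x)); the normalising sum cancels.
Binomial probabilities:
  L_I = C(7,6)·0.23^6·0.77^1 = 7·0.000148036·0.77 = 0.000797913
  L_II = C(7,6)·0.26^6·0.74^1 = 7·0.000308916·0.74 = 0.00160018
  L_III = C(7,6)·0.28^6·0.72^1 = 7·0.00048189·0.72 = 0.00242873
0.000874342 / 0.000199478 ≈ 4.3831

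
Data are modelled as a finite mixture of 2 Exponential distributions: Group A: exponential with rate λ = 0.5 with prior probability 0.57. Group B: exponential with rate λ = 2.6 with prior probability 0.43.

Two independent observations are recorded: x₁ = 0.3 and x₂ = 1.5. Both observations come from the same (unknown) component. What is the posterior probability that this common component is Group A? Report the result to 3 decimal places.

0.682

Posterior ∝ prior × likelihood, so P(k | x) ∝ π_k f_k(x); normalise over all components.
Since both observations come from the same component, the likelihood for component k is f_k(x₁)·f_k(x₂).
  f_A = [0.5·e^(−0.5·0.3) = 0.5·e^(−0.1500) = 0.430354] × [0.236183] = 0.101642
  f_B = [2.6·e^(−2.6·0.3) = 2.6·e^(−0.7800) = 1.19186] × [0.052629] = 0.0627261
Multiply by the mixture weights:
  π_A·f_A = 0.57 × 0.101642 = 0.0579362
  π_B·f_B = 0.43 × 0.0627261 = 0.0269722
Marginal: 0.0579362 + 0.0269722 = 0.0849084
P(Group A | data) = 0.0579362 / 0.0849084 ≈ 0.682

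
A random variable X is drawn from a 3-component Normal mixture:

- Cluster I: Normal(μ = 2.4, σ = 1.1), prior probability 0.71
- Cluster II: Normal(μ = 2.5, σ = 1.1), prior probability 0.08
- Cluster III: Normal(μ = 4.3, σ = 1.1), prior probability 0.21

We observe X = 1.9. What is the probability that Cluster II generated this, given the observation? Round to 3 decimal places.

Apply Bayes' rule: the posterior for each component is proportional to its prior times its likelihood at x.
Component likelihoods at x = 1.9:
  p_I = 0.327079
  p_II = 0.312544
  p_III = 0.0335602
Unnormalised posteriors:
  P(Z=I)·p_I = 0.71 × 0.327079 = 0.232226
  P(Z=II)·p_II = 0.08 × 0.312544 = 0.0250035
  P(Z=III)·p_III = 0.21 × 0.0335602 = 0.00704765
Evidence: 0.232226 + 0.0250035 + 0.00704765 = 0.264277
Responsibility of Cluster II: 0.0250035 / 0.264277 ≈ 0.095

0.095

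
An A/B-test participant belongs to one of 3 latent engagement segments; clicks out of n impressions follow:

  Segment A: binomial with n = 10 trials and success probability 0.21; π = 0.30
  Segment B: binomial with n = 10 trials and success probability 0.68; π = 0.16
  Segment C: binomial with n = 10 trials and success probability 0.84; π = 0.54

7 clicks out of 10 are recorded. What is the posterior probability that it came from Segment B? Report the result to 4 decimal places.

Posterior ∝ prior × likelihood, so P(k | x) ∝ π_k f_k(x); normalise over all components.
Binomial probabilities:
  L_A = C(10,7)·0.21^7·0.79^3 = 120·1.80109e-05·0.493039 = 0.00106561
  L_B = C(10,7)·0.68^7·0.32^3 = 120·0.0672299·0.032768 = 0.264359
  L_C = C(10,7)·0.84^7·0.16^3 = 120·0.29509·0.004096 = 0.145043
Prior × likelihood for each component:
  π_A·L_A = 0.30 × 0.00106561 = 0.000319682
  π_B·L_B = 0.16 × 0.264359 = 0.0422974
  π_C·L_C = 0.54 × 0.145043 = 0.0783231
Evidence: 0.000319682 + 0.0422974 + 0.0783231 = 0.12094
So the posterior for Segment B is 0.0422974 / 0.12094 ≈ 0.3497.

0.3497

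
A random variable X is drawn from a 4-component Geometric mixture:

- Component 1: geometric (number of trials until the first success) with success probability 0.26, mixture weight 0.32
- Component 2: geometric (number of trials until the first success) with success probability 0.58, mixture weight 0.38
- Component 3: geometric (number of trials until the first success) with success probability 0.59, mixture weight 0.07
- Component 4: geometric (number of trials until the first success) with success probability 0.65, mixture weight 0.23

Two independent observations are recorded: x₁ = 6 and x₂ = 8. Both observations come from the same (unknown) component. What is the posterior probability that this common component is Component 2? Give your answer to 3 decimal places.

The responsibility of component k is P(Z=k) f_k(x) divided by Σ_j P(Z=j) f_j(x).
Since both observations come from the same component, the likelihood for component k is f_k(x₁)·f_k(x₂).
  f_1 = [0.26·(1−0.26)^5 = 0.26·0.221901 = 0.0576942] × [0.0315933] = 0.00182275
  f_2 = [0.58·(1−0.58)^5 = 0.58·0.0130691 = 0.00758009] × [0.00133713] = 1.01356e-05
  f_3 = [0.59·(1−0.59)^5 = 0.59·0.0115856 = 0.00683552] × [0.00114905] = 7.85435e-06
  f_4 = [0.65·(1−0.65)^5 = 0.65·0.00525219 = 0.00341392] × [0.000418205] = 1.42772e-06
Weight by the priors:
  P(Z=1)·f_1 = 0.32 × 0.00182275 = 0.00058328
  P(Z=2)·f_2 = 0.38 × 1.01356e-05 = 3.85151e-06
  P(Z=3)·f_3 = 0.07 × 7.85435e-06 = 5.49805e-07
  P(Z=4)·f_4 = 0.23 × 1.42772e-06 = 3.28376e-07
Denominator: 0.00058328 + 3.85151e-06 + 5.49805e-07 + 3.28376e-07 = 0.00058801
P(Component 2 | x₁,x₂) ≈ 0.007

0.007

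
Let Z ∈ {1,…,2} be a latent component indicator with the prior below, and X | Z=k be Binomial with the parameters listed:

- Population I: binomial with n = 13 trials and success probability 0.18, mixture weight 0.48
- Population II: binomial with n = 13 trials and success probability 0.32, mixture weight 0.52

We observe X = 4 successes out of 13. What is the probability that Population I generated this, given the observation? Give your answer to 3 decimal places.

Posterior ∝ prior × likelihood, so P(k | x) ∝ π_k f_k(x); normalise over all components.
Component likelihoods at x = 4 successes out of 13:
  L_I = 0.125812
  L_II = 0.23307
Weight by the priors:
  π_I·L_I = 0.48 × 0.125812 = 0.0603896
  π_II·L_II = 0.52 × 0.23307 = 0.121196
Denominator: 0.0603896 + 0.121196 = 0.181586
Responsibility of Population I: 0.0603896 / 0.181586 ≈ 0.333

0.333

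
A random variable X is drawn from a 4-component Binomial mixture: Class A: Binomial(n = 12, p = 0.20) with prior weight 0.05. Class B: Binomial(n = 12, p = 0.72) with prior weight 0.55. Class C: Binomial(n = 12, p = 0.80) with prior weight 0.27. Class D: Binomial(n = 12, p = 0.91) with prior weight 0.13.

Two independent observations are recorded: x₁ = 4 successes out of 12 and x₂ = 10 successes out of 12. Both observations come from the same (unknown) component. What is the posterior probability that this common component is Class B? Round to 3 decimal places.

0.931

P(component k | x) = P(Z=k)·f_k(x) / marginal(x), where marginal(x) = Σ_j P(Z=j)·f_j(x).
Since both observations come from the same component, the likelihood for component k is f_k(x₁)·f_k(x₂).
  f_A = [C(12,4)·0.20^4·0.80^8 = 495·0.0016·0.167772 = 0.132876] × [4.32538e-06] = 5.74737e-07
  f_B = [C(12,4)·0.72^4·0.28^8 = 495·0.268739·3.77802e-05 = 0.00502573] × [0.193725] = 0.000973609
  f_C = [C(12,4)·0.80^4·0.20^8 = 495·0.4096·2.56e-06 = 0.000519045] × [0.283468] = 0.000147133
  f_D = [C(12,4)·0.91^4·0.09^8 = 495·0.68575·4.30467e-09 = 1.4612e-06] × [0.208182] = 3.04196e-07
Weight by the priors:
  P(Z=A)·f_A = 0.05 × 5.74737e-07 = 2.87368e-08
  P(Z=B)·f_B = 0.55 × 0.000973609 = 0.000535485
  P(Z=C)·f_C = 0.27 × 0.000147133 = 3.97258e-05
  P(Z=D)·f_D = 0.13 × 3.04196e-07 = 3.95455e-08
Denominator: 2.87368e-08 + 0.000535485 + 3.97258e-05 + 3.95455e-08 = 0.000575279
P(Class B | data) ≈ 0.931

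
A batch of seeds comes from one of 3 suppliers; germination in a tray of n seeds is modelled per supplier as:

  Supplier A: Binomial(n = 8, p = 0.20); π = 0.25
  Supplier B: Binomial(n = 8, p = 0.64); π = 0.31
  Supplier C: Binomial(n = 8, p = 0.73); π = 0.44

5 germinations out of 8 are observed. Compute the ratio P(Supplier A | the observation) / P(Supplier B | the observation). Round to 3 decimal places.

Only the two components matter; the odds are (π_i f_i(x)) / (π_j f_j(x)).
Binomial probabilities:
  f_A = 0.00917504
  f_B = 0.28054
  f_C = 0.228504
0.00229376 / 0.0869675 ≈ 0.026

0.026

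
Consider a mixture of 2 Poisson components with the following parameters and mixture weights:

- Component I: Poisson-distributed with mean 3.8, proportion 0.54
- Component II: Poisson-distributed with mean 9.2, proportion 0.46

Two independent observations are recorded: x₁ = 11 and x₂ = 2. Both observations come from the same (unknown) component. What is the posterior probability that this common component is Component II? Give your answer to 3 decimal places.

Apply Bayes' rule: the posterior for each component is proportional to its prior times its likelihood at x.
Since both observations come from the same component, the likelihood for component k is f_k(x₁)·f_k(x₂).
  f_I = [0.00133704] × [0.161517] = 0.000215955
  f_II = [0.101158] × [0.00427599] = 0.000432551
Weight by the priors:
  w_I·f_I = 0.54 × 0.000215955 = 0.000116616
  w_II·f_II = 0.46 × 0.000432551 = 0.000198974
Evidence: 0.000116616 + 0.000198974 = 0.000315589
So the posterior for Component II is 0.000198974 / 0.000315589 ≈ 0.630.

0.630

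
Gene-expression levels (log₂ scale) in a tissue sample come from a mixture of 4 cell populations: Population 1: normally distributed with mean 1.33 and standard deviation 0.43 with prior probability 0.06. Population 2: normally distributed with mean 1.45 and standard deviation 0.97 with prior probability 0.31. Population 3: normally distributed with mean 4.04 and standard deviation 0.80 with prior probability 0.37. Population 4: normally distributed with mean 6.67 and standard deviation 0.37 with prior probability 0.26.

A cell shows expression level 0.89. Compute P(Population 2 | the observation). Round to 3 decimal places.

0.766

By Bayes' theorem, P(k | x) = π_k f_k(x) / Σ_j π_j f_j(x).
Normal densities:
  f_1 = (1/(0.43·√(2π)))·exp(−(0.89−1.33)²/(2·0.43²)) = 0.927773·exp(-0.52353) = 0.549638
  f_2 = (1/(0.97·√(2π)))·exp(−(0.89−1.45)²/(2·0.97²)) = 0.411281·exp(-0.16665) = 0.348148
  f_3 = (1/(0.80·√(2π)))·exp(−(0.89−4.04)²/(2·0.80²)) = 0.498678·exp(-7.75195) = 0.000214383
  f_4 = (1/(0.37·√(2π)))·exp(−(0.89−6.67)²/(2·0.37²)) = 1.078222·exp(-122.01753) = 1.09943e-53
Weight by the priors:
  π_1·f_1 = 0.06 × 0.549638 = 0.0329783
  π_2·f_2 = 0.31 × 0.348148 = 0.107926
  π_3·f_3 = 0.37 × 0.000214383 = 7.93216e-05
  π_4·f_4 = 0.26 × 1.09943e-53 = 2.85852e-54
Evidence: 0.0329783 + 0.107926 + 7.93216e-05 + 2.85852e-54 = 0.140983
P(Population 2 | data) ≈ 0.766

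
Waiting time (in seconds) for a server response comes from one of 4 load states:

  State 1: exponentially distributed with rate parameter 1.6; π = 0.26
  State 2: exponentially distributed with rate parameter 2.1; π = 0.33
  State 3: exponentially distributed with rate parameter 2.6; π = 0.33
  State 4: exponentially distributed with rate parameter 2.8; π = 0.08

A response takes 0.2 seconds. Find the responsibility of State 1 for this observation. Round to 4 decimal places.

0.2165

Posterior ∝ prior × likelihood, so P(k | x) ∝ π_k f_k(x); normalise over all components.
Component likelihoods at x = 0.2 seconds:
  p_1 = 1.6·e^(−1.6·0.2) = 1.6·e^(−0.3200) = 1.16184
  p_2 = 2.1·e^(−2.1·0.2) = 2.1·e^(−0.4200) = 1.3798
  p_3 = 2.6·e^(−2.6·0.2) = 2.6·e^(−0.5200) = 1.54575
  p_4 = 2.8·e^(−2.8·0.2) = 2.8·e^(−0.5600) = 1.59939
Prior × likelihood for each component:
  π_1·p_1 = 0.26 × 1.16184 = 0.302078
  π_2·p_2 = 0.33 × 1.3798 = 0.455333
  π_3·p_3 = 0.33 × 1.54575 = 0.510099
  π_4·p_4 = 0.08 × 1.59939 = 0.127951
Denominator: 0.302078 + 0.455333 + 0.510099 + 0.127951 = 1.39546
So the posterior for State 1 is 0.302078 / 1.39546 ≈ 0.2165.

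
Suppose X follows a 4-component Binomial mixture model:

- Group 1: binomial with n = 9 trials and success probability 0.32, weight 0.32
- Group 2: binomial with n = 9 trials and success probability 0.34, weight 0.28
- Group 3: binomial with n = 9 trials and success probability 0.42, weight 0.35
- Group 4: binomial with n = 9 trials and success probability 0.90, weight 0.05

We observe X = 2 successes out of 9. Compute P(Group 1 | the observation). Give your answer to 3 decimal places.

Apply Bayes' rule: the posterior for each component is proportional to its prior times its likelihood at x.
Component likelihoods at x = 2 successes out of 9:
  f_1 = C(9,2)·0.32^2·0.68^7 = 36·0.1024·0.0672299 = 0.247836
  f_2 = C(9,2)·0.34^2·0.66^7 = 36·0.1156·0.0545516 = 0.227022
  f_3 = C(9,2)·0.42^2·0.58^7 = 36·0.1764·0.0220798 = 0.140216
  f_4 = C(9,2)·0.90^2·0.10^7 = 36·0.81·1e-07 = 2.916e-06
Multiply by the mixture weights:
  w_1·f_1 = 0.32 × 0.247836 = 0.0793076
  w_2·f_2 = 0.28 × 0.227022 = 0.0635662
  w_3·f_3 = 0.35 × 0.140216 = 0.0490755
  w_4·f_4 = 0.05 × 2.916e-06 = 1.458e-07
Evidence: 0.0793076 + 0.0635662 + 0.0490755 + 1.458e-07 = 0.191949
So the posterior for Group 1 is 0.0793076 / 0.191949 ≈ 0.413.

0.413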